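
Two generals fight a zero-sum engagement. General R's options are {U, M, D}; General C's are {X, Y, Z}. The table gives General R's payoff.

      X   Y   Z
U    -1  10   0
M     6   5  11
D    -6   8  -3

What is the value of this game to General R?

Row minima: U → -1, M → 5, D → -6; maximin = 5.
Column maxima: X → 6, Y → 10, Z → 11; minimax = 6.
5 ≠ 6, so there is no saddle point; optimal play is mixed.
D is strictly dominated by U, so General R never plays it.
Z is strictly dominated by X (it gives General R strictly more in every row), so General C never plays it.
On the remaining 2×2 (U, M vs X, Y):
Let General R play U with probability p. Expected payoff against X: (-1)p + 6(1−p) = −7p + 6; against Y: 10p + 5(1−p) = 5p + 5.
Setting these equal: −7p + 6 = 5p + 5 ⇒ −12p = -1 ⇒ p = 1/12, and the value is (-7)·(1/12) + 6 = 65/12.
For General C: with q = P(X), equating U's and M's payoffs gives −11q + 10 = q + 5 ⇒ q = 5/12.

65/12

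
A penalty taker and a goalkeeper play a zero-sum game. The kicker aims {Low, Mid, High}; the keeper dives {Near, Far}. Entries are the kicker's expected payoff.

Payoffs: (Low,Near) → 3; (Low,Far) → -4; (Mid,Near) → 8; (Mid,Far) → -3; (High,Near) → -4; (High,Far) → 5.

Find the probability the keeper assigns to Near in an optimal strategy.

2/5

Row minima: Low → -4, Mid → -3, High → -4; maximin = -3.
Column maxima: Near → 8, Far → 5; minimax = 5.
-3 ≠ 5, so there is no saddle point; optimal play is mixed.
Low is strictly dominated by Mid, so the kicker never plays it.
On the remaining 2×2 (Mid, High vs Near, Far):
Let the kicker play Mid with probability p. Expected payoff against Near: 8p + (-4)(1−p) = 12p − 4; against Far: (-3)p + 5(1−p) = −8p + 5.
Setting these equal: 12p − 4 = −8p + 5 ⇒ 20p = 9 ⇒ p = 9/20, and the value is (12)·(9/20) − 4 = 7/5.
For the keeper: with q = P(Near), equating Mid's and High's payoffs gives 11q − 3 = −9q + 5 ⇒ q = 2/5.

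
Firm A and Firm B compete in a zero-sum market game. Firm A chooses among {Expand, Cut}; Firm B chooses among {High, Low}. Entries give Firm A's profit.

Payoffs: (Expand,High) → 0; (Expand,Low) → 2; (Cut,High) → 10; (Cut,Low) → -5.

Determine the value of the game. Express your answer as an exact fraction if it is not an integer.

20/17

Row minima: Expand → 0, Cut → -5; maximin = 0.
Column maxima: High → 10, Low → 2; minimax = 2.
0 ≠ 2, so there is no saddle point; optimal play is mixed.
Let Firm A play Expand with probability p. Expected payoff against High: 0p + 10(1−p) = −10p + 10; against Low: 2p + (-5)(1−p) = 7p − 5.
Setting these equal: −10p + 10 = 7p − 5 ⇒ −17p = -15 ⇒ p = 15/17, and the value is (-10)·(15/17) + 10 = 20/17.
For Firm B: with q = P(High), equating Expand's and Cut's payoffs gives −2q + 2 = 15q − 5 ⇒ q = 7/17.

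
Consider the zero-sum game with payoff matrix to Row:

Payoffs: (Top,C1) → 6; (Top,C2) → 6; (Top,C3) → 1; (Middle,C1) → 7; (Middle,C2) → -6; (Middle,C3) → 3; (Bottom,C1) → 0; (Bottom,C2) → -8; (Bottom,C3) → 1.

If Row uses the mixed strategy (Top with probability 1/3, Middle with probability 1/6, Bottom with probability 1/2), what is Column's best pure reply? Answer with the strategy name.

C2

If Column plays C1, Row's expected payoff is (1/3)·6 + (1/6)·7 + (1/2)·0 = 19/6.
If Column plays C2, Row's expected payoff is (1/3)·6 + (1/6)·(-6) + (1/2)·(-8) = -3.
If Column plays C3, Row's expected payoff is (1/3)·1 + (1/6)·3 + (1/2)·1 = 4/3.
Column minimizes Row's payoff; the smallest is -3, so the best response is C2.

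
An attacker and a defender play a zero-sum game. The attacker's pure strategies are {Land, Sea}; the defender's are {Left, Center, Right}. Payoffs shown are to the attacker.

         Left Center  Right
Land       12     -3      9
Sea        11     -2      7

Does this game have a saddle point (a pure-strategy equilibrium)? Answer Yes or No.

Yes

Row minima: Land → -3, Sea → -2; maximin = -2.
Column maxima: Left → 12, Center → -2, Right → 9; minimax = -2.
maximin = minimax = -2, so a saddle point exists.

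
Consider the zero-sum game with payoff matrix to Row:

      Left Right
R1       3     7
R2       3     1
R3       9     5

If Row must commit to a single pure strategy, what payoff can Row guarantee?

Row minima: R1 → 3, R2 → 1, R3 → 5.
The best of these is 5.

5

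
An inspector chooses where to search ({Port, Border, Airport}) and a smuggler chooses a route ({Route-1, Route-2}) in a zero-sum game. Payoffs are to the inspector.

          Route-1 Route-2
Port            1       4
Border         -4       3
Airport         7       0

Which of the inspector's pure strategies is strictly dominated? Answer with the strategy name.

Port gives a strictly higher payoff than Border against every column: 1 > -4, 4 > 3.
So Border is strictly dominated and the inspector never plays it.

Border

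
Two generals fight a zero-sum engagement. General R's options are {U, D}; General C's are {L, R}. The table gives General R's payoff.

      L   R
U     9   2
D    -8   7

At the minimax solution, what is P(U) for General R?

Row minima: U → 2, D → -8; maximin = 2.
Column maxima: L → 9, R → 7; minimax = 7.
2 ≠ 7, so there is no saddle point; optimal play is mixed.
Let General R play U with probability p. Expected payoff against L: 9p + (-8)(1−p) = 17p − 8; against R: 2p + 7(1−p) = −5p + 7.
Setting these equal: 17p − 8 = −5p + 7 ⇒ 22p = 15 ⇒ p = 15/22, and the value is (17)·(15/22) − 8 = 79/22.
For General C: with q = P(L), equating U's and D's payoffs gives 7q + 2 = −15q + 7 ⇒ q = 5/22.

15/22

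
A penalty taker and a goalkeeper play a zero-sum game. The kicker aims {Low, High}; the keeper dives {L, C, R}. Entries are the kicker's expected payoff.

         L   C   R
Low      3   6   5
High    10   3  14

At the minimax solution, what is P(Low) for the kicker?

Row minima: Low → 3, High → 3; maximin = 3.
Column maxima: L → 10, C → 6, R → 14; minimax = 6.
3 ≠ 6, so there is no saddle point; optimal play is mixed.
R is strictly dominated by L (it gives the kicker strictly more in every row), so the keeper never plays it.
On the remaining 2×2 (Low, High vs L, C):
Let the kicker play Low with probability p. Expected payoff against L: 3p + 10(1−p) = −7p + 10; against C: 6p + 3(1−p) = 3p + 3.
Setting these equal: −7p + 10 = 3p + 3 ⇒ −10p = -7 ⇒ p = 7/10, and the value is (-7)·(7/10) + 10 = 51/10.
For the keeper: with q = P(L), equating Low's and High's payoffs gives −3q + 6 = 7q + 3 ⇒ q = 3/10.

7/10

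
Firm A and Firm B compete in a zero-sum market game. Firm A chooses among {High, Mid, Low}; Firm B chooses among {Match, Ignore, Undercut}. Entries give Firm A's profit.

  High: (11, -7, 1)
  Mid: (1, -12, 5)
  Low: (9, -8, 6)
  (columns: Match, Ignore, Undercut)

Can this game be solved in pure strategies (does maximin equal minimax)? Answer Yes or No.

Yes

Row minima: High → -7, Mid → -12, Low → -8; maximin = -7.
Column maxima: Match → 11, Ignore → -7, Undercut → 6; minimax = -7.
maximin = minimax = -7, so a saddle point exists.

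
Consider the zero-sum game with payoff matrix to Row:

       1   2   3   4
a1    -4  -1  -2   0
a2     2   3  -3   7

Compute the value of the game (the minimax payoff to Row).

Row minima: a1 → -4, a2 → -3; maximin = -3.
Column maxima: 1 → 2, 2 → 3, 3 → -2, 4 → 7; minimax = -2.
-3 ≠ -2, so there is no saddle point; optimal play is mixed.
2 is strictly dominated by 1 (it gives Row strictly more in every row), so Column never plays it.
4 is strictly dominated by 1 (it gives Row strictly more in every row), so Column never plays it.
On the remaining 2×2 (a1, a2 vs 1, 3):
Let Row play a1 with probability p. Expected payoff against 1: (-4)p + 2(1−p) = −6p + 2; against 3: (-2)p + (-3)(1−p) = p − 3.
Setting these equal: −6p + 2 = p − 3 ⇒ −7p = -5 ⇒ p = 5/7, and the value is (-6)·(5/7) + 2 = -16/7.
For Column: with q = P(1), equating a1's and a2's payoffs gives −2q − 2 = 5q − 3 ⇒ q = 1/7.

-16/7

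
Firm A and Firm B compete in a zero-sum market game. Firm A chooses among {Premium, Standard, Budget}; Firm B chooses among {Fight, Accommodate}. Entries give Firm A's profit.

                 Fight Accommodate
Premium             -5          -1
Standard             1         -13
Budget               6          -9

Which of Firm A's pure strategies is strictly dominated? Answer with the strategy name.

Standard

Budget gives a strictly higher payoff than Standard against every column: 6 > 1, -9 > -13.
So Standard is strictly dominated and Firm A never plays it.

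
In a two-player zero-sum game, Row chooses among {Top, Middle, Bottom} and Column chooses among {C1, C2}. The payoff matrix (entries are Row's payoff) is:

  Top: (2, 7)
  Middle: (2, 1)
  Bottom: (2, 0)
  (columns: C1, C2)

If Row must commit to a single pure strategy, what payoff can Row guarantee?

Row minima: Top → 2, Middle → 1, Bottom → 0.
The best of these is 2.

2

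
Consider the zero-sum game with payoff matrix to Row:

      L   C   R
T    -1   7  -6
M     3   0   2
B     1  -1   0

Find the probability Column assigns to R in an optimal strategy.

Row minima: T → -6, M → 0, B → -1; maximin = 0.
Column maxima: L → 3, C → 7, R → 2; minimax = 2.
0 ≠ 2, so there is no saddle point; optimal play is mixed.
B is strictly dominated by M, so Row never plays it.
L is strictly dominated by R (it gives Row strictly more in every row), so Column never plays it.
On the remaining 2×2 (T, M vs C, R):
Let Row play T with probability p. Expected payoff against C: 7p + 0(1−p) = 7p; against R: (-6)p + 2(1−p) = −8p + 2.
Setting these equal: 7p = −8p + 2 ⇒ 15p = 2 ⇒ p = 2/15, and the value is (7)·(2/15) = 14/15.
For Column: with q = P(C), equating T's and M's payoffs gives 13q − 6 = −2q + 2 ⇒ q = 8/15.

7/15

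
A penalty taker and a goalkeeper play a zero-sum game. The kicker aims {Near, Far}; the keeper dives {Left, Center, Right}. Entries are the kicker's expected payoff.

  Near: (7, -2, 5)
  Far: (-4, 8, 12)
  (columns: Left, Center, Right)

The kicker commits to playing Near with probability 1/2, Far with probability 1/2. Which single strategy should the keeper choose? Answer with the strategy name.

If the keeper plays Left, the kicker's expected payoff is (1/2)·7 + (1/2)·(-4) = 3/2.
If the keeper plays Center, the kicker's expected payoff is (1/2)·(-2) + (1/2)·8 = 3.
If the keeper plays Right, the kicker's expected payoff is (1/2)·5 + (1/2)·12 = 17/2.
The keeper minimizes the kicker's payoff; the smallest is 3/2, so the best response is Left.

Left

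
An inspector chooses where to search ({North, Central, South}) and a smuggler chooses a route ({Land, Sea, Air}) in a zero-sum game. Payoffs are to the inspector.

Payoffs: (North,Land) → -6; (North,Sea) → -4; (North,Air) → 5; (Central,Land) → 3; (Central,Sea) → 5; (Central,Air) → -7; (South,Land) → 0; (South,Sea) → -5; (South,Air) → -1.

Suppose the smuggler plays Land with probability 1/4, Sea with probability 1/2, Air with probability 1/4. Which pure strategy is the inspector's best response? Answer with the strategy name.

Central

Expected payoff of North: (1/4)·(-6) + (1/2)·(-4) + (1/4)·5 = -9/4.
Expected payoff of Central: (1/4)·3 + (1/2)·5 + (1/4)·(-7) = 3/2.
Expected payoff of South: (1/4)·0 + (1/2)·(-5) + (1/4)·(-1) = -11/4.
The largest is 3/2, so the inspector's best response is Central.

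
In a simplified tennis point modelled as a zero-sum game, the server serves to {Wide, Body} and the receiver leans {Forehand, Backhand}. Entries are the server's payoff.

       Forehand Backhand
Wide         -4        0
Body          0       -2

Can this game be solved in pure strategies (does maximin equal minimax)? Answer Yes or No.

Row minima: Wide → -4, Body → -2; maximin = -2.
Column maxima: Forehand → 0, Backhand → 0; minimax = 0.
-2 ≠ 0, so no pure-strategy equilibrium exists.

No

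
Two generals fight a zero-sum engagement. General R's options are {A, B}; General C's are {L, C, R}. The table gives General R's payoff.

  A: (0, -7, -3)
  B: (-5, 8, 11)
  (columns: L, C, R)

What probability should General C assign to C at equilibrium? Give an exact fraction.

1/4

Row minima: A → -7, B → -5; maximin = -5.
Column maxima: L → 0, C → 8, R → 11; minimax = 0.
-5 ≠ 0, so there is no saddle point; optimal play is mixed.
R is strictly dominated by C (it gives General R strictly more in every row), so General C never plays it.
On the remaining 2×2 (A, B vs L, C):
Let General R play A with probability p. Expected payoff against L: 0p + (-5)(1−p) = 5p − 5; against C: (-7)p + 8(1−p) = −15p + 8.
Setting these equal: 5p − 5 = −15p + 8 ⇒ 20p = 13 ⇒ p = 13/20, and the value is (5)·(13/20) − 5 = -7/4.
For General C: with q = P(L), equating A's and B's payoffs gives 7q − 7 = −13q + 8 ⇒ q = 3/4.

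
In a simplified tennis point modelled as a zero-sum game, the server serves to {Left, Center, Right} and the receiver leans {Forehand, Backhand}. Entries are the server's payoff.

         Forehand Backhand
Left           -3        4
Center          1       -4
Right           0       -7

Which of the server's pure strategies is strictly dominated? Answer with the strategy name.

Center gives a strictly higher payoff than Right against every column: 1 > 0, -4 > -7.
So Right is strictly dominated and the server never plays it.

Right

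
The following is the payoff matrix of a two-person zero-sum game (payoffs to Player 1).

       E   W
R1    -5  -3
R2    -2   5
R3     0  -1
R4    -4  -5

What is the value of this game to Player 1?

Row minima: R1 → -5, R2 → -2, R3 → -1, R4 → -5; maximin = -1.
Column maxima: E → 0, W → 5; minimax = 0.
-1 ≠ 0, so there is no saddle point; optimal play is mixed.
R1 is strictly dominated by R2, so Player 1 never plays it.
R4 is strictly dominated by R2, so Player 1 never plays it.
On the remaining 2×2 (R2, R3 vs E, W):
Let Player 1 play R2 with probability p. Expected payoff against E: (-2)p + 0(1−p) = −2p; against W: 5p + (-1)(1−p) = 6p − 1.
Setting these equal: −2p = 6p − 1 ⇒ −8p = -1 ⇒ p = 1/8, and the value is (-2)·(1/8) = -1/4.
For Player 2: with q = P(E), equating R2's and R3's payoffs gives −7q + 5 = q − 1 ⇒ q = 3/4.

-1/4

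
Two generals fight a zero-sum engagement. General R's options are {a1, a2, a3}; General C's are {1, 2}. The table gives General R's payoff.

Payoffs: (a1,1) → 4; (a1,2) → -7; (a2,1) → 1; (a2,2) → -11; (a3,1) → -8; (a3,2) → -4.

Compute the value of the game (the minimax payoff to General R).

Row minima: a1 → -7, a2 → -11, a3 → -8; maximin = -7.
Column maxima: 1 → 4, 2 → -4; minimax = -4.
-7 ≠ -4, so there is no saddle point; optimal play is mixed.
a2 is strictly dominated by a1, so General R never plays it.
On the remaining 2×2 (a1, a3 vs 1, 2):
Let General R play a1 with probability p. Expected payoff against 1: 4p + (-8)(1−p) = 12p − 8; against 2: (-7)p + (-4)(1−p) = −3p − 4.
Setting these equal: 12p − 8 = −3p − 4 ⇒ 15p = 4 ⇒ p = 4/15, and the value is (12)·(4/15) − 8 = -24/5.
For General C: with q = P(1), equating a1's and a3's payoffs gives 11q − 7 = −4q − 4 ⇒ q = 1/5.

-24/5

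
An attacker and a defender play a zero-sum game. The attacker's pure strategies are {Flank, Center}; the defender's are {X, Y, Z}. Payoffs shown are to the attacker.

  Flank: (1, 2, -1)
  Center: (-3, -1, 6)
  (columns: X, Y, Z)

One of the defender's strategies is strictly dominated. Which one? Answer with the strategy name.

X holds the attacker's payoff strictly below Y in every row: 1 < 2, -3 < -1.
So Y is strictly dominated for the defender.

Y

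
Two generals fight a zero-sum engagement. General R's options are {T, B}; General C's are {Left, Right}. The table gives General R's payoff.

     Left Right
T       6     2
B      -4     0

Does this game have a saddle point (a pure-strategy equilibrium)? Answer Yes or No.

Yes

Row minima: T → 2, B → -4; maximin = 2.
Column maxima: Left → 6, Right → 2; minimax = 2.
maximin = minimax = 2, so a saddle point exists.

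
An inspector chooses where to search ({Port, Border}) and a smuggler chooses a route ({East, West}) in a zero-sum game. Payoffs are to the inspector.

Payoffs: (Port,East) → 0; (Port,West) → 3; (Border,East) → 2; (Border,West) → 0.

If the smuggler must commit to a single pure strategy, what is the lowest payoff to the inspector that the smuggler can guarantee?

Column maxima: East → 2, West → 3.
The smallest of these is 2.

2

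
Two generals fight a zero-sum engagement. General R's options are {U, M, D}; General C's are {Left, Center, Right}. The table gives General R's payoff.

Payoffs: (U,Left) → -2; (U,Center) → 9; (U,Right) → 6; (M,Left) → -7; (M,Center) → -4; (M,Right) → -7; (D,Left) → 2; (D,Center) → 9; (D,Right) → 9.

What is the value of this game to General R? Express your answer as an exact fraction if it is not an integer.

Row minima: U → -2, M → -7, D → 2; maximin = 2.
Column maxima: Left → 2, Center → 9, Right → 9; minimax = 2.
Since maximin = minimax = 2, there is a saddle point and the value is 2.

2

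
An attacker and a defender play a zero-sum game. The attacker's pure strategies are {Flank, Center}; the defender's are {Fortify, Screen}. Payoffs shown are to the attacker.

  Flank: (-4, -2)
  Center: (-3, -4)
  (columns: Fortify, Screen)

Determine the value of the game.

-10/3

Row minima: Flank → -4, Center → -4; maximin = -4.
Column maxima: Fortify → -3, Screen → -2; minimax = -3.
-4 ≠ -3, so there is no saddle point; optimal play is mixed.
Let the attacker play Flank with probability p. Expected payoff against Fortify: (-4)p + (-3)(1−p) = −p − 3; against Screen: (-2)p + (-4)(1−p) = 2p − 4.
Setting these equal: −p − 3 = 2p − 4 ⇒ −3p = -1 ⇒ p = 1/3, and the value is (-1)·(1/3) − 3 = -10/3.
For the defender: with q = P(Fortify), equating Flank's and Center's payoffs gives −2q − 2 = q − 4 ⇒ q = 2/3.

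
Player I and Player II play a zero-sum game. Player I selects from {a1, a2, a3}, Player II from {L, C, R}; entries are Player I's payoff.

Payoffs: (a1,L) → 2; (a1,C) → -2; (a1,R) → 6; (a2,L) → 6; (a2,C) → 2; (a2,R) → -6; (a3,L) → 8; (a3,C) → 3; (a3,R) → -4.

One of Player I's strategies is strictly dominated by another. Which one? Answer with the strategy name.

a3 gives a strictly higher payoff than a2 against every column: 8 > 6, 3 > 2, -4 > -6.
So a2 is strictly dominated and Player I never plays it.

a2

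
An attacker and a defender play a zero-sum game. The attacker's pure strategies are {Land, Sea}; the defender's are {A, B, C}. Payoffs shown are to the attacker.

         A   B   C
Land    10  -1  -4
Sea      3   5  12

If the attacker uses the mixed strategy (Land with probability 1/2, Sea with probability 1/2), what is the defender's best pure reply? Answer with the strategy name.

B

If the defender plays A, the attacker's expected payoff is (1/2)·10 + (1/2)·3 = 13/2.
If the defender plays B, the attacker's expected payoff is (1/2)·(-1) + (1/2)·5 = 2.
If the defender plays C, the attacker's expected payoff is (1/2)·(-4) + (1/2)·12 = 4.
The defender minimizes the attacker's payoff; the smallest is 2, so the best response is B.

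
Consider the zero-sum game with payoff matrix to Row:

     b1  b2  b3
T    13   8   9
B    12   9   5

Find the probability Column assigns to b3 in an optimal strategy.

1/5

Row minima: T → 8, B → 5; maximin = 8.
Column maxima: b1 → 13, b2 → 9, b3 → 9; minimax = 9.
8 ≠ 9, so there is no saddle point; optimal play is mixed.
b1 is strictly dominated by b2 (it gives Row strictly more in every row), so Column never plays it.
On the remaining 2×2 (T, B vs b2, b3):
Let Row play T with probability p. Expected payoff against b2: 8p + 9(1−p) = −p + 9; against b3: 9p + 5(1−p) = 4p + 5.
Setting these equal: −p + 9 = 4p + 5 ⇒ −5p = -4 ⇒ p = 4/5, and the value is (-1)·(4/5) + 9 = 41/5.
For Column: with q = P(b2), equating T's and B's payoffs gives −q + 9 = 4q + 5 ⇒ q = 4/5.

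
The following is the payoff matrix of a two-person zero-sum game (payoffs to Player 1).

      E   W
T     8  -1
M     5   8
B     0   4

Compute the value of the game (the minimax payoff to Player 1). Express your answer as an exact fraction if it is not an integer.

Row minima: T → -1, M → 5, B → 0; maximin = 5.
Column maxima: E → 8, W → 8; minimax = 8.
5 ≠ 8, so there is no saddle point; optimal play is mixed.
B is strictly dominated by M, so Player 1 never plays it.
On the remaining 2×2 (T, M vs E, W):
Let Player 1 play T with probability p. Expected payoff against E: 8p + 5(1−p) = 3p + 5; against W: (-1)p + 8(1−p) = −9p + 8.
Setting these equal: 3p + 5 = −9p + 8 ⇒ 12p = 3 ⇒ p = 1/4, and the value is (3)·(1/4) + 5 = 23/4.
For Player 2: with q = P(E), equating T's and M's payoffs gives 9q − 1 = −3q + 8 ⇒ q = 3/4.

23/4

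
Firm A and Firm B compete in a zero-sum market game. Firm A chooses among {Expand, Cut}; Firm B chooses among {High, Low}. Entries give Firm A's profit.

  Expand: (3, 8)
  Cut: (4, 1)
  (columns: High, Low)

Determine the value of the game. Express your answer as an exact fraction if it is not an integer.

Row minima: Expand → 3, Cut → 1; maximin = 3.
Column maxima: High → 4, Low → 8; minimax = 4.
3 ≠ 4, so there is no saddle point; optimal play is mixed.
Let Firm A play Expand with probability p. Expected payoff against High: 3p + 4(1−p) = −p + 4; against Low: 8p + 1(1−p) = 7p + 1.
Setting these equal: −p + 4 = 7p + 1 ⇒ −8p = -3 ⇒ p = 3/8, and the value is (-1)·(3/8) + 4 = 29/8.
For Firm B: with q = P(High), equating Expand's and Cut's payoffs gives −5q + 8 = 3q + 1 ⇒ q = 7/8.

29/8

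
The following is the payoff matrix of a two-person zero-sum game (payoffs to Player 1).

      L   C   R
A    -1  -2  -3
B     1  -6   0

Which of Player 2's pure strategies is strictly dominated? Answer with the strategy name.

L

C holds Player 1's payoff strictly below L in every row: -2 < -1, -6 < 1.
So L is strictly dominated for Player 2.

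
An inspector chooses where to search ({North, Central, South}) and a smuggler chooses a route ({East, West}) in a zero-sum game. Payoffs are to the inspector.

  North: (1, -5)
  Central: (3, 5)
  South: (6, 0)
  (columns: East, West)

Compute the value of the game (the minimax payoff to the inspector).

15/4

Row minima: North → -5, Central → 3, South → 0; maximin = 3.
Column maxima: East → 6, West → 5; minimax = 5.
3 ≠ 5, so there is no saddle point; optimal play is mixed.
North is strictly dominated by Central, so the inspector never plays it.
On the remaining 2×2 (Central, South vs East, West):
Let the inspector play Central with probability p. Expected payoff against East: 3p + 6(1−p) = −3p + 6; against West: 5p + 0(1−p) = 5p.
Setting these equal: −3p + 6 = 5p ⇒ −8p = -6 ⇒ p = 3/4, and the value is (-3)·(3/4) + 6 = 15/4.
For the smuggler: with q = P(East), equating Central's and South's payoffs gives −2q + 5 = 6q ⇒ q = 5/8.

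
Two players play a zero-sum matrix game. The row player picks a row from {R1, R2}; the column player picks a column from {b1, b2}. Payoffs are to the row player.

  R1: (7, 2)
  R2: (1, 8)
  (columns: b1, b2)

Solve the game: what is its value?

Row minima: R1 → 2, R2 → 1; maximin = 2.
Column maxima: b1 → 7, b2 → 8; minimax = 7.
2 ≠ 7, so there is no saddle point; optimal play is mixed.
Let the row player play R1 with probability p. Expected payoff against b1: 7p + 1(1−p) = 6p + 1; against b2: 2p + 8(1−p) = −6p + 8.
Setting these equal: 6p + 1 = −6p + 8 ⇒ 12p = 7 ⇒ p = 7/12, and the value is (6)·(7/12) + 1 = 9/2.
For the column player: with q = P(b1), equating R1's and R2's payoffs gives 5q + 2 = −7q + 8 ⇒ q = 1/2.

9/2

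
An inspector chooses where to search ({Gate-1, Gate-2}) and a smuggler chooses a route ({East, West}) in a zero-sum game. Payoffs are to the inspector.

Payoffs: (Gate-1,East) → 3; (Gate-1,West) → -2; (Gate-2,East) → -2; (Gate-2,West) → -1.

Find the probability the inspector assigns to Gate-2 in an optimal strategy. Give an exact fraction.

5/6

Row minima: Gate-1 → -2, Gate-2 → -2; maximin = -2.
Column maxima: East → 3, West → -1; minimax = -1.
-2 ≠ -1, so there is no saddle point; optimal play is mixed.
Let the inspector play Gate-1 with probability p. Expected payoff against East: 3p + (-2)(1−p) = 5p − 2; against West: (-2)p + (-1)(1−p) = −p − 1.
Setting these equal: 5p − 2 = −p − 1 ⇒ 6p = 1 ⇒ p = 1/6, and the value is (5)·(1/6) − 2 = -7/6.
For the smuggler: with q = P(East), equating Gate-1's and Gate-2's payoffs gives 5q − 2 = −q − 1 ⇒ q = 1/6.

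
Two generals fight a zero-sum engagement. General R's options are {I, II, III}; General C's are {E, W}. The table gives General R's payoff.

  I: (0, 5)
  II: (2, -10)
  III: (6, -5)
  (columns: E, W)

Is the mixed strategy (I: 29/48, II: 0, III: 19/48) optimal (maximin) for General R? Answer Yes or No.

No

Against E this mix gives (29/48)·0 + (19/48)·6 = 19/8.
Against W this mix gives (29/48)·5 + (19/48)·(-5) = 25/24.
General C will play W, holding General R to 25/24. Shifting weight toward the row that does better against W would raise this floor (the equalizing mix achieves 15/8 against both W and E), so the proposed strategy is not optimal.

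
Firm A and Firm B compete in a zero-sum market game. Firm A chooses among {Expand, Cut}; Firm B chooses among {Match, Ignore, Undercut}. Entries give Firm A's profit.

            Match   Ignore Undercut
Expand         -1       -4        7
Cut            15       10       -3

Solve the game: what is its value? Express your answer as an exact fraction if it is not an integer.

Row minima: Expand → -4, Cut → -3; maximin = -3.
Column maxima: Match → 15, Ignore → 10, Undercut → 7; minimax = 7.
-3 ≠ 7, so there is no saddle point; optimal play is mixed.
Match is strictly dominated by Ignore (it gives Firm A strictly more in every row), so Firm B never plays it.
On the remaining 2×2 (Expand, Cut vs Ignore, Undercut):
Let Firm A play Expand with probability p. Expected payoff against Ignore: (-4)p + 10(1−p) = −14p + 10; against Undercut: 7p + (-3)(1−p) = 10p − 3.
Setting these equal: −14p + 10 = 10p − 3 ⇒ −24p = -13 ⇒ p = 13/24, and the value is (-14)·(13/24) + 10 = 29/12.
For Firm B: with q = P(Ignore), equating Expand's and Cut's payoffs gives −11q + 7 = 13q − 3 ⇒ q = 5/12.

29/12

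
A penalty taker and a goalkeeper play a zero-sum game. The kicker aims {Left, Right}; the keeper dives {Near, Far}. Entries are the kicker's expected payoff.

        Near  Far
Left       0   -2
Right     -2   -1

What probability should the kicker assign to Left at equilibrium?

Row minima: Left → -2, Right → -2; maximin = -2.
Column maxima: Near → 0, Far → -1; minimax = -1.
-2 ≠ -1, so there is no saddle point; optimal play is mixed.
Let the kicker play Left with probability p. Expected payoff against Near: 0p + (-2)(1−p) = 2p − 2; against Far: (-2)p + (-1)(1−p) = −p − 1.
Setting these equal: 2p − 2 = −p − 1 ⇒ 3p = 1 ⇒ p = 1/3, and the value is (2)·(1/3) − 2 = -4/3.
For the keeper: with q = P(Near), equating Left's and Right's payoffs gives 2q − 2 = −q − 1 ⇒ q = 1/3.

1/3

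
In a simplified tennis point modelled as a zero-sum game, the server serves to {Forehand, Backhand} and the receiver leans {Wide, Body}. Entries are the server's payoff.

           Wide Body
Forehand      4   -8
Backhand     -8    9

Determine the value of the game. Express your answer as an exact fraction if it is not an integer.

-28/29

Row minima: Forehand → -8, Backhand → -8; maximin = -8.
Column maxima: Wide → 4, Body → 9; minimax = 4.
-8 ≠ 4, so there is no saddle point; optimal play is mixed.
Let the server play Forehand with probability p. Expected payoff against Wide: 4p + (-8)(1−p) = 12p − 8; against Body: (-8)p + 9(1−p) = −17p + 9.
Setting these equal: 12p − 8 = −17p + 9 ⇒ 29p = 17 ⇒ p = 17/29, and the value is (12)·(17/29) − 8 = -28/29.
For the receiver: with q = P(Wide), equating Forehand's and Backhand's payoffs gives 12q − 8 = −17q + 9 ⇒ q = 17/29.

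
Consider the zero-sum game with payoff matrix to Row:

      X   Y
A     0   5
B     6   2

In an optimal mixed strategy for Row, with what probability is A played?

4/9

Row minima: A → 0, B → 2; maximin = 2.
Column maxima: X → 6, Y → 5; minimax = 5.
2 ≠ 5, so there is no saddle point; optimal play is mixed.
Let Row play A with probability p. Expected payoff against X: 0p + 6(1−p) = −6p + 6; against Y: 5p + 2(1−p) = 3p + 2.
Setting these equal: −6p + 6 = 3p + 2 ⇒ −9p = -4 ⇒ p = 4/9, and the value is (-6)·(4/9) + 6 = 10/3.
For Column: with q = P(X), equating A's and B's payoffs gives −5q + 5 = 4q + 2 ⇒ q = 1/3.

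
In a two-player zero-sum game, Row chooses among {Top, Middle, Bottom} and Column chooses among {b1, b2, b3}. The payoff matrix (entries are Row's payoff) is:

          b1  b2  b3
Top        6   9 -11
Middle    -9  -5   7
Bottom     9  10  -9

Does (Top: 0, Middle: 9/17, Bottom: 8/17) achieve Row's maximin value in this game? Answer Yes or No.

Yes

Against b1 this mix gives (9/17)·(-9) + (8/17)·9 = -9/17.
Against b2 this mix gives (9/17)·(-5) + (8/17)·10 = 35/17.
Against b3 this mix gives (9/17)·7 + (8/17)·(-9) = -9/17.
All of Column's active replies (b1, b3) yield -9/17, and no column does worse for Row. The mix makes Column indifferent and guarantees -9/17, so it is optimal.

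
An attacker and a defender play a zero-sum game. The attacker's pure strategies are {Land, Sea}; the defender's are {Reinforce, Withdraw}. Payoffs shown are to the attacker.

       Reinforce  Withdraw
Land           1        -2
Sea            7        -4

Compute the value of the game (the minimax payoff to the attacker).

-2

Row minima: Land → -2, Sea → -4; maximin = -2.
Column maxima: Reinforce → 7, Withdraw → -2; minimax = -2.
Since maximin = minimax = -2, there is a saddle point and the value is -2.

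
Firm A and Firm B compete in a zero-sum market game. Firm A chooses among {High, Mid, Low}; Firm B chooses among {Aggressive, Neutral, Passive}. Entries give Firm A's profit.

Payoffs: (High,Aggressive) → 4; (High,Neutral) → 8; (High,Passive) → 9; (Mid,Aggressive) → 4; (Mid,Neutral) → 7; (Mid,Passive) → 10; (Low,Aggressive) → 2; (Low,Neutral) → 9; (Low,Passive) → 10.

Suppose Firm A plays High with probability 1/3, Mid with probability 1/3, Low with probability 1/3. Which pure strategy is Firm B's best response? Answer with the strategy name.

If Firm B plays Aggressive, Firm A's expected payoff is (1/3)·4 + (1/3)·4 + (1/3)·2 = 10/3.
If Firm B plays Neutral, Firm A's expected payoff is (1/3)·8 + (1/3)·7 + (1/3)·9 = 8.
If Firm B plays Passive, Firm A's expected payoff is (1/3)·9 + (1/3)·10 + (1/3)·10 = 29/3.
Firm B minimizes Firm A's payoff; the smallest is 10/3, so the best response is Aggressive.

Aggressive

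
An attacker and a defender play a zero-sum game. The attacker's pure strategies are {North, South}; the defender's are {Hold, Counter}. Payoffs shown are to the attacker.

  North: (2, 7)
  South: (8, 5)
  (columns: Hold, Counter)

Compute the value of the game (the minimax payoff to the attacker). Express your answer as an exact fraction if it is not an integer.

Row minima: North → 2, South → 5; maximin = 5.
Column maxima: Hold → 8, Counter → 7; minimax = 7.
5 ≠ 7, so there is no saddle point; optimal play is mixed.
Let the attacker play North with probability p. Expected payoff against Hold: 2p + 8(1−p) = −6p + 8; against Counter: 7p + 5(1−p) = 2p + 5.
Setting these equal: −6p + 8 = 2p + 5 ⇒ −8p = -3 ⇒ p = 3/8, and the value is (-6)·(3/8) + 8 = 23/4.
For the defender: with q = P(Hold), equating North's and South's payoffs gives −5q + 7 = 3q + 5 ⇒ q = 1/4.

23/4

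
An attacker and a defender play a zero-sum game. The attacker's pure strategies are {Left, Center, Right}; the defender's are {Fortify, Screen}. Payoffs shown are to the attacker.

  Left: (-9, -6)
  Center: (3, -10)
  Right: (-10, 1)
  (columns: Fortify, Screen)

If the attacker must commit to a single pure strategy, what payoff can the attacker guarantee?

-9

Row minima: Left → -9, Center → -10, Right → -10.
The best of these is -9.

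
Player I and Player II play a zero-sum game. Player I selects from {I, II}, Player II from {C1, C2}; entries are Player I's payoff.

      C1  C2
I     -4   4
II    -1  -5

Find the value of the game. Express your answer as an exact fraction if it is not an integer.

Row minima: I → -4, II → -5; maximin = -4.
Column maxima: C1 → -1, C2 → 4; minimax = -1.
-4 ≠ -1, so there is no saddle point; optimal play is mixed.
Let Player I play I with probability p. Expected payoff against C1: (-4)p + (-1)(1−p) = −3p − 1; against C2: 4p + (-5)(1−p) = 9p − 5.
Setting these equal: −3p − 1 = 9p − 5 ⇒ −12p = -4 ⇒ p = 1/3, and the value is (-3)·(1/3) − 1 = -2.
For Player II: with q = P(C1), equating I's and II's payoffs gives −8q + 4 = 4q − 5 ⇒ q = 3/4.

-2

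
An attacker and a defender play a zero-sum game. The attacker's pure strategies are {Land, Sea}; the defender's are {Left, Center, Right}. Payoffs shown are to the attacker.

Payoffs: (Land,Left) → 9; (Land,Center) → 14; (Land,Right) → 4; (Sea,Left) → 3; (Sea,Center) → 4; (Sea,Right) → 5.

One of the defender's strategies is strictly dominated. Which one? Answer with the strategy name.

Center

Left holds the attacker's payoff strictly below Center in every row: 9 < 14, 3 < 4.
So Center is strictly dominated for the defender.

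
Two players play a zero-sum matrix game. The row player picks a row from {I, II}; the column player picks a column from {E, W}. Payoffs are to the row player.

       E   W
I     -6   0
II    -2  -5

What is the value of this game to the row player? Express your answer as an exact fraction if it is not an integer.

-10/3

Row minima: I → -6, II → -5; maximin = -5.
Column maxima: E → -2, W → 0; minimax = -2.
-5 ≠ -2, so there is no saddle point; optimal play is mixed.
Let the row player play I with probability p. Expected payoff against E: (-6)p + (-2)(1−p) = −4p − 2; against W: 0p + (-5)(1−p) = 5p − 5.
Setting these equal: −4p − 2 = 5p − 5 ⇒ −9p = -3 ⇒ p = 1/3, and the value is (-4)·(1/3) − 2 = -10/3.
For the column player: with q = P(E), equating I's and II's payoffs gives −6q = 3q − 5 ⇒ q = 5/9.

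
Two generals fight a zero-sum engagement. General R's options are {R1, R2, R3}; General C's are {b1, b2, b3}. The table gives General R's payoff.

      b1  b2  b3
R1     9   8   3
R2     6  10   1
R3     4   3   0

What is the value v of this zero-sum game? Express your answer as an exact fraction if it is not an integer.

3

Row minima: R1 → 3, R2 → 1, R3 → 0; maximin = 3.
Column maxima: b1 → 9, b2 → 10, b3 → 3; minimax = 3.
Since maximin = minimax = 3, there is a saddle point and the value is 3.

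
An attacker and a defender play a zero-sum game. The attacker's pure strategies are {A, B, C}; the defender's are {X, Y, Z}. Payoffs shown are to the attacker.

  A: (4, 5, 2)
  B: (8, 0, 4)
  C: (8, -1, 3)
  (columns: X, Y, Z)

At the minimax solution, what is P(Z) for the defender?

5/7

Row minima: A → 2, B → 0, C → -1; maximin = 2.
Column maxima: X → 8, Y → 5, Z → 4; minimax = 4.
2 ≠ 4, so there is no saddle point; optimal play is mixed.
X is strictly dominated by Z (it gives the attacker strictly more in every row), so the defender never plays it.
With X eliminated, C is strictly dominated by B (B gives the attacker strictly more in every remaining column), so the attacker never plays it.
On the remaining 2×2 (A, B vs Y, Z):
Let the attacker play A with probability p. Expected payoff against Y: 5p + 0(1−p) = 5p; against Z: 2p + 4(1−p) = −2p + 4.
Setting these equal: 5p = −2p + 4 ⇒ 7p = 4 ⇒ p = 4/7, and the value is (5)·(4/7) = 20/7.
For the defender: with q = P(Y), equating A's and B's payoffs gives 3q + 2 = −4q + 4 ⇒ q = 2/7.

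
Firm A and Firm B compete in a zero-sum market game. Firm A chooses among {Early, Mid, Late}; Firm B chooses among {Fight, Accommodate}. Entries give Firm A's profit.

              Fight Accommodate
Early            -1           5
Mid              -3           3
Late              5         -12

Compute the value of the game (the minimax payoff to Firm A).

Row minima: Early → -1, Mid → -3, Late → -12; maximin = -1.
Column maxima: Fight → 5, Accommodate → 5; minimax = 5.
-1 ≠ 5, so there is no saddle point; optimal play is mixed.
Mid is strictly dominated by Early, so Firm A never plays it.
On the remaining 2×2 (Early, Late vs Fight, Accommodate):
Let Firm A play Early with probability p. Expected payoff against Fight: (-1)p + 5(1−p) = −6p + 5; against Accommodate: 5p + (-12)(1−p) = 17p − 12.
Setting these equal: −6p + 5 = 17p − 12 ⇒ −23p = -17 ⇒ p = 17/23, and the value is (-6)·(17/23) + 5 = 13/23.
For Firm B: with q = P(Fight), equating Early's and Late's payoffs gives −6q + 5 = 17q − 12 ⇒ q = 17/23.

13/23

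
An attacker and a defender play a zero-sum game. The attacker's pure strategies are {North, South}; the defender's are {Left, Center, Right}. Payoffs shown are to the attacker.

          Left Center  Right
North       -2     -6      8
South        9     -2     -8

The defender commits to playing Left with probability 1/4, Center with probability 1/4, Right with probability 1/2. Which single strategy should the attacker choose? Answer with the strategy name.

North

Expected payoff of North: (1/4)·(-2) + (1/4)·(-6) + (1/2)·8 = 2.
Expected payoff of South: (1/4)·9 + (1/4)·(-2) + (1/2)·(-8) = -9/4.
The largest is 2, so the attacker's best response is North.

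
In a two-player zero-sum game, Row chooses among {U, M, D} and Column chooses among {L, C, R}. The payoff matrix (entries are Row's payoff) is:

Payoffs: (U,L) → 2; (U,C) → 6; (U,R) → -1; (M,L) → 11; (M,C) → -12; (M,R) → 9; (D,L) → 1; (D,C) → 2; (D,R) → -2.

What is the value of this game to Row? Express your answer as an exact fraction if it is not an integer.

Row minima: U → -1, M → -12, D → -2; maximin = -1.
Column maxima: L → 11, C → 6, R → 9; minimax = 6.
-1 ≠ 6, so there is no saddle point; optimal play is mixed.
D is strictly dominated by U, so Row never plays it.
L is strictly dominated by R (it gives Row strictly more in every row), so Column never plays it.
On the remaining 2×2 (U, M vs C, R):
Let Row play U with probability p. Expected payoff against C: 6p + (-12)(1−p) = 18p − 12; against R: (-1)p + 9(1−p) = −10p + 9.
Setting these equal: 18p − 12 = −10p + 9 ⇒ 28p = 21 ⇒ p = 3/4, and the value is (18)·(3/4) − 12 = 3/2.
For Column: with q = P(C), equating U's and M's payoffs gives 7q − 1 = −21q + 9 ⇒ q = 5/14.

3/2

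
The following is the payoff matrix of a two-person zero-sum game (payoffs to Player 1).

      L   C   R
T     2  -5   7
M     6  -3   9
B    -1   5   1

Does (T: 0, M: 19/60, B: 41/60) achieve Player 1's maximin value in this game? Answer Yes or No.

Against L this mix gives (19/60)·6 + (41/60)·(-1) = 73/60.
Against C this mix gives (19/60)·(-3) + (41/60)·5 = 37/15.
Against R this mix gives (19/60)·9 + (41/60)·1 = 53/15.
Player 2 will play L, holding Player 1 to 73/60. Shifting weight toward the row that does better against L would raise this floor (the equalizing mix achieves 9/5 against both L and C), so the proposed strategy is not optimal.

No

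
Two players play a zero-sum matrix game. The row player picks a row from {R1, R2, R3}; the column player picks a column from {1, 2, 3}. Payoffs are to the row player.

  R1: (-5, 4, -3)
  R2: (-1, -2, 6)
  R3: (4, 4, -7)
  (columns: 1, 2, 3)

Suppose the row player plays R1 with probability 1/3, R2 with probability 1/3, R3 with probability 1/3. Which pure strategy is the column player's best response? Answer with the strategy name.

3

If the column player plays 1, the row player's expected payoff is (1/3)·(-5) + (1/3)·(-1) + (1/3)·4 = -2/3.
If the column player plays 2, the row player's expected payoff is (1/3)·4 + (1/3)·(-2) + (1/3)·4 = 2.
If the column player plays 3, the row player's expected payoff is (1/3)·(-3) + (1/3)·6 + (1/3)·(-7) = -4/3.
The column player minimizes the row player's payoff; the smallest is -4/3, so the best response is 3.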